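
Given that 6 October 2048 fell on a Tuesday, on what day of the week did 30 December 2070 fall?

Tuesday

Day-of-year of October 6, 2048: 280.
Day-of-year of December 30, 2070: 364.
2048 has 366 days, so 366 − 280 = 86 days remain in 2048.
Full years 2049–2069: 16 common + 5 leap = 16×365 + 5×366 = 7670 days.
Total: 86 + 7670 + 364 = 8120 days.
8120 is a multiple of 7, so 30 December 2070 falls on the same weekday: Tuesday.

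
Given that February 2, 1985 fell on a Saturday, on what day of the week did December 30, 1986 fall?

Tuesday

Day-of-year of February 2, 1985: 33.
Day-of-year of December 30, 1986: 364.
1985 has 365 days, so 365 − 33 = 332 days remain in 1985.
Total: 332 + 364 = 696 days.
696 mod 7 = 3, so 3 days after Saturday is Tuesday.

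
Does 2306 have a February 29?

No

2306 is not a leap year.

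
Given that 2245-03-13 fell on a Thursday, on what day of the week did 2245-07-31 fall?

March 2245: 31 − 13 = 18 days remain.
Then April (30), May (31), June (30): 30 + 31 + 30 = 91 days.
July 1–31, 2245: 31 days.
Total: 18 + 91 + 31 = 140 days.
140 is a multiple of 7, so 2245-07-31 falls on the same weekday: Thursday.

Thursday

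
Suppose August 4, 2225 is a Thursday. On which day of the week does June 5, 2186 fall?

Count forward from the earlier date (June 5, 2186) to the later (August 4, 2225):
From June 5, 2186 to June 5, 2225: 39 years, of which 9 contain a Feb 29 — 30×365 + 9×366 = 14244 days.
(2200 is not a leap year (divisible by 100 but not 400).)
June 2225: 30 − 5 = 25 days remain.
Then July (31): 31 days.
August 1–4, 2225: 4 days.
Residual: 60 days.
Total: 14304 days.
14304 mod 7 = 3, so 3 days before Thursday is Monday.

Monday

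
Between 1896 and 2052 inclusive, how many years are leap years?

Years divisible by 4: 1896, 1900, …, 2052 — 40 in all.
Of these, 1900 is divisible by 100 but not 400, so not leap.
2000 is divisible by 400, so still leap.
Leap years: 40 − 1 = 39.

39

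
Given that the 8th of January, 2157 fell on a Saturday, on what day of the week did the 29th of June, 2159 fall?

January 8, 2157 → January 8, 2158: 365 days.
January 8, 2158 → January 8, 2159: 365 days.
January 2159: 31 − 8 = 23 days remain.
Then February 2159 (28), March (31), April (30), May (31): 28 + 31 + 30 + 31 = 120 days.
June 1–29, 2159: 29 days.
Residual: 172 days.
Total: 902 days.
902 mod 7 = 6, so 6 days after Saturday is Friday.

Friday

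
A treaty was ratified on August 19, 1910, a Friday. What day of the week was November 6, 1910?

Sunday

August 1910: 31 − 19 = 12 days remain.
Then September (30), October (31): 30 + 31 = 61 days.
November 1–6, 1910: 6 days.
Total: 12 + 61 + 6 = 79 days.
79 mod 7 = 2, so 2 days after Friday is Sunday.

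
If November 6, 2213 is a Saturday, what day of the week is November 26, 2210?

Monday

Count forward from the earlier date (November 26, 2210) to the later (November 6, 2213):
Day-of-year of November 26, 2210: 330.
Day-of-year of November 6, 2213: 310.
2210 has 365 days, so 365 − 330 = 35 days remain in 2210.
Full years: 2211: 365; 2212: 366. Sum = 731.
Total: 35 + 731 + 310 = 1076 days.
1076 mod 7 = 5, so 5 days before Saturday is Monday.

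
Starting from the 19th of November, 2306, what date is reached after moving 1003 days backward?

the 20th of February, 2304

Count 1003 days before November 19, 2306:
February 2304: 29 − 20 = 9 days remain (2304 is a leap year, so February has 29 days).
Then 32 full months totalling 975 days.
November 1–19, 2306: 19 days.
Total: 9 + 975 + 19 = 1003 days.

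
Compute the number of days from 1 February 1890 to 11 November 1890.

283

February 1890: 28 − 1 = 27 days remain (1890 is not a leap year, so February has 28 days).
Then March (31), April (30), May (31), June (30), July (31), August (31), September (30), October (31): 31 + 30 + 31 + 30 + 31 + 31 + 30 + 31 = 245 days.
November 1–11, 1890: 11 days.
Total: 27 + 245 + 11 = 283 days.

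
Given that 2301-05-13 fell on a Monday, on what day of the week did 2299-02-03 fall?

Count forward from the earlier date (February 3, 2299) to the later (May 13, 2301):
Day-of-year of February 3, 2299: 34.
Day-of-year of May 13, 2301: 133.
2299 has 365 days, so 365 − 34 = 331 days remain in 2299.
Full years: 2300: 365. Sum = 365.
Total: 331 + 365 + 133 = 829 days.
829 mod 7 = 3, so 3 days before Monday is Friday.

Friday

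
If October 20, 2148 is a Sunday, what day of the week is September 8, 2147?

Friday

Count forward from the earlier date (September 8, 2147) to the later (October 20, 2148):
September 8, 2147 → September 8, 2148: 366 days (2148 is a leap year).
September 2148: 30 − 8 = 22 days remain.
October 1–20, 2148: 20 days.
Residual: 42 days.
Total: 408 days.
408 mod 7 = 2, so 2 days before Sunday is Friday.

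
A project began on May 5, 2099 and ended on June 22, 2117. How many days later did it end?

From May 5, 2099 to May 5, 2117: 18 years, of which 4 contain a Feb 29 — 14×365 + 4×366 = 6574 days.
(2100 is not a leap year (divisible by 100 but not 400).)
May 2117: 31 − 5 = 26 days remain.
June 1–22, 2117: 22 days.
Residual: 48 days.
Total: 6622 days.

6622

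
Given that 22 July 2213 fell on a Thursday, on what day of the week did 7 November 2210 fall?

Wednesday

Count forward from the earlier date (November 7, 2210) to the later (July 22, 2213):
Day-of-year of November 7, 2210: 311.
Day-of-year of July 22, 2213: 203.
2210 has 365 days, so 365 − 311 = 54 days remain in 2210.
Full years: 2211: 365; 2212: 366. Sum = 731.
Total: 54 + 731 + 203 = 988 days.
988 mod 7 = 1, so 1 day before Thursday is Wednesday.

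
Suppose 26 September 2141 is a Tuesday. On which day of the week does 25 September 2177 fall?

From September 26, 2141 to September 26, 2176: 35 years, of which 9 contain a Feb 29 — 26×365 + 9×366 = 12784 days.
September 2176: 30 − 26 = 4 days remain.
Then 11 full months totalling 335 days.
September 1–25, 2177: 25 days.
Residual: 364 days.
Total: 13148 days.
13148 mod 7 = 2, so 2 days after Tuesday is Thursday.

Thursday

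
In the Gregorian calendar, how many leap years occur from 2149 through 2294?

Years divisible by 4: 2152, 2156, …, 2292 — 36 in all.
Of these, 2200 is divisible by 100 but not 400, so not leap.
Leap years: 36 − 1 = 35.

35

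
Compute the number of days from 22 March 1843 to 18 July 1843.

March 1843: 31 − 22 = 9 days remain.
Then April (30), May (31), June (30): 30 + 31 + 30 = 91 days.
July 1–18, 1843: 18 days.
Total: 9 + 91 + 18 = 118 days.

118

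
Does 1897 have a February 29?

1897 is not a leap year.

No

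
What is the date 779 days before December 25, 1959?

November 6, 1957

Count 779 days before December 25, 1959:
Day-of-year of November 6, 1957: 310.
Day-of-year of December 25, 1959: 359.
1957 has 365 days, so 365 − 310 = 55 days remain in 1957.
Full years: 1958: 365. Sum = 365.
Total: 55 + 365 + 359 = 779 days.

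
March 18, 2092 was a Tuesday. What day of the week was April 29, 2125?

Day-of-year of March 18, 2092: 78.
Day-of-year of April 29, 2125: 119.
2092 has 366 days, so 366 − 78 = 288 days remain in 2092.
Full years 2093–2124: 25 common + 7 leap = 25×365 + 7×366 = 11687 days.
Total: 288 + 11687 + 119 = 12094 days.
12094 mod 7 = 5, so 5 days after Tuesday is Sunday.

Sunday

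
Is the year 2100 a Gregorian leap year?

2100 is not a leap year (divisible by 100 but not 400).

No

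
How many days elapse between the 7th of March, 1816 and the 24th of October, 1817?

March 7, 1816 → March 7, 1817: 365 days.
March 1817: 31 − 7 = 24 days remain.
Then April (30), May (31), June (30), July (31), August (31), September (30): 30 + 31 + 30 + 31 + 31 + 30 = 183 days.
October 1–24, 1817: 24 days.
Residual: 231 days.
Total: 596 days.

596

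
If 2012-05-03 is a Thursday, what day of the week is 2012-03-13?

Count forward from the earlier date (March 13, 2012) to the later (May 3, 2012):
March 2012: 31 − 13 = 18 days remain.
Then April (30): 30 days.
May 1–3, 2012: 3 days.
Total: 18 + 30 + 3 = 51 days.
51 mod 7 = 2, so 2 days before Thursday is Tuesday.

Tuesday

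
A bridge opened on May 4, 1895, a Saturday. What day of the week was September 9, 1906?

Sunday

From May 4, 1895 to May 4, 1906: 11 years, of which 2 contain a Feb 29 — 9×365 + 2×366 = 4017 days.
(1900 is not a leap year (divisible by 100 but not 400).)
May 1906: 31 − 4 = 27 days remain.
Then June (30), July (31), August (31): 30 + 31 + 31 = 92 days.
September 1–9, 1906: 9 days.
Residual: 128 days.
Total: 4145 days.
4145 mod 7 = 1, so 1 day after Saturday is Sunday.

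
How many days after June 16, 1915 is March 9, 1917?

June 16, 1915 → June 16, 1916: 366 days (1916 is a leap year).
June 1916: 30 − 16 = 14 days remain.
Then July (31), August (31), September (30), October (31), November (30), December (31), January (31), February 1917 (28): 31 + 31 + 30 + 31 + 30 + 31 + 31 + 28 = 243 days.
March 1–9, 1917: 9 days.
Residual: 266 days.
Total: 632 days.

632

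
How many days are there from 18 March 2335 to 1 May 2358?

From March 18, 2335 to March 18, 2358: 23 years, of which 6 contain a Feb 29 — 17×365 + 6×366 = 8401 days.
March 2358: 31 − 18 = 13 days remain.
Then April (30): 30 days.
May 1, 2358: 1 day.
Residual: 44 days.
Total: 8445 days.

8445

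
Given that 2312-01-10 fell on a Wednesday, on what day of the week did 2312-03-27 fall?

January 2312: 31 − 10 = 21 days remain.
Then February 2312 (29): 29 days.
March 1–27, 2312: 27 days.
Total: 21 + 29 + 27 = 77 days.
77 is a multiple of 7, so 2312-03-27 falls on the same weekday: Wednesday.

Wednesday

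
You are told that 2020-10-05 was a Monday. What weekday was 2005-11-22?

Count forward from the earlier date (November 22, 2005) to the later (October 5, 2020):
Day-of-year of November 22, 2005: 326.
Day-of-year of October 5, 2020: 279.
2005 has 365 days, so 365 − 326 = 39 days remain in 2005.
Full years 2006–2019: 11 common + 3 leap = 11×365 + 3×366 = 5113 days.
Total: 39 + 5113 + 279 = 5431 days.
5431 mod 7 = 6, so 6 days before Monday is Tuesday.

Tuesday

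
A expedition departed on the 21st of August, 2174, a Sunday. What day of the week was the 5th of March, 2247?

Friday

From August 21, 2174 to August 21, 2246: 72 years, of which 17 contain a Feb 29 — 55×365 + 17×366 = 26297 days.
(2200 is not a leap year (divisible by 100 but not 400).)
August 2246: 31 − 21 = 10 days remain.
Then September (30), October (31), November (30), December (31), January (31), February 2247 (28): 30 + 31 + 30 + 31 + 31 + 28 = 181 days.
March 1–5, 2247: 5 days.
Residual: 196 days.
Total: 26493 days.
26493 mod 7 = 5, so 5 days after Sunday is Friday.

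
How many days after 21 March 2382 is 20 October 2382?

213

March 2382: 31 − 21 = 10 days remain.
Then April (30), May (31), June (30), July (31), August (31), September (30): 30 + 31 + 30 + 31 + 31 + 30 = 183 days.
October 1–20, 2382: 20 days.
Total: 10 + 183 + 20 = 213 days.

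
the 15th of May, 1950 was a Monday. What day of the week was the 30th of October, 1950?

Monday

May 1950: 31 − 15 = 16 days remain.
Then June (30), July (31), August (31), September (30): 30 + 31 + 31 + 30 = 122 days.
October 1–30, 1950: 30 days.
Total: 16 + 122 + 30 = 168 days.
168 is a multiple of 7, so the 30th of October, 1950 falls on the same weekday: Monday.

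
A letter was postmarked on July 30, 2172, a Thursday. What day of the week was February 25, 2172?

Count forward from the earlier date (February 25, 2172) to the later (July 30, 2172):
February 2172: 29 − 25 = 4 days remain (2172 is a leap year, so February has 29 days).
Then March (31), April (30), May (31), June (30): 31 + 30 + 31 + 30 = 122 days.
July 1–30, 2172: 30 days.
Total: 4 + 122 + 30 = 156 days.
156 mod 7 = 2, so 2 days before Thursday is Tuesday.

Tuesday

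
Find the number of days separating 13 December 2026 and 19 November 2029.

December 13, 2026 → December 13, 2027: 365 days.
December 13, 2027 → December 13, 2028: 366 days (2028 is a leap year).
December 2028: 31 − 13 = 18 days remain.
Then 10 full months totalling 304 days.
November 1–19, 2029: 19 days.
Residual: 341 days.
Total: 1072 days.

1072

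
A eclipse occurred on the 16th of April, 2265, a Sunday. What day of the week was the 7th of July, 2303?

Tuesday

From April 16, 2265 to April 16, 2303: 38 years, of which 8 contain a Feb 29 — 30×365 + 8×366 = 13878 days.
(2300 is not a leap year (divisible by 100 but not 400).)
April 2303: 30 − 16 = 14 days remain.
Then May (31), June (30): 31 + 30 = 61 days.
July 1–7, 2303: 7 days.
Residual: 82 days.
Total: 13960 days.
13960 mod 7 = 2, so 2 days after Sunday is Tuesday.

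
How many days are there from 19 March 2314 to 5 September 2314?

170

March 2314: 31 − 19 = 12 days remain.
Then April (30), May (31), June (30), July (31), August (31): 30 + 31 + 30 + 31 + 31 = 153 days.
September 1–5, 2314: 5 days.
Total: 12 + 153 + 5 = 170 days.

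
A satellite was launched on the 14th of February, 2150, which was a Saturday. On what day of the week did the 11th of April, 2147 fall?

Count forward from the earlier date (April 11, 2147) to the later (February 14, 2150):
Day-of-year of April 11, 2147: 101.
Day-of-year of February 14, 2150: 45.
2147 has 365 days, so 365 − 101 = 264 days remain in 2147.
Full years: 2148: 366; 2149: 365. Sum = 731.
Total: 264 + 731 + 45 = 1040 days.
1040 mod 7 = 4, so 4 days before Saturday is Tuesday.

Tuesday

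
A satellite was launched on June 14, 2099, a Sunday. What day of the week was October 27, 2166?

Monday

Day-of-year of June 14, 2099: 165.
Day-of-year of October 27, 2166: 300.
2099 has 365 days, so 365 − 165 = 200 days remain in 2099.
Full years 2100–2165: 50 common + 16 leap = 50×365 + 16×366 = 24106 days.
Total: 200 + 24106 + 300 = 24606 days.
24606 mod 7 = 1, so 1 day after Sunday is Monday.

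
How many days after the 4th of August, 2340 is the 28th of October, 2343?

Day-of-year of August 4, 2340: 217.
Day-of-year of October 28, 2343: 301.
2340 has 366 days, so 366 − 217 = 149 days remain in 2340.
Full years: 2341: 365; 2342: 365. Sum = 730.
Total: 149 + 730 + 301 = 1180 days.

1180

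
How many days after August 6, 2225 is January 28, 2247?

7845

Day-of-year of August 6, 2225: 218.
Day-of-year of January 28, 2247: 28.
2225 has 365 days, so 365 − 218 = 147 days remain in 2225.
Full years 2226–2246: 16 common + 5 leap = 16×365 + 5×366 = 7670 days.
Total: 147 + 7670 + 28 = 7845 days.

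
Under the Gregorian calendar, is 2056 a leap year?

Yes

2056 is a leap year.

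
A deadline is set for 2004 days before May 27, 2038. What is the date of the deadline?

November 30, 2032

Count 2004 days before May 27, 2038:
November 30, 2032 → November 30, 2033: 365 days.
November 30, 2033 → November 30, 2034: 365 days.
November 30, 2034 → November 30, 2035: 365 days.
November 30, 2035 → November 30, 2036: 366 days (2036 is a leap year).
November 30, 2036 → November 30, 2037: 365 days.
November 2037: 30 − 30 = 0 days remain.
Then December (31), January (31), February 2038 (28), March (31), April (30): 31 + 31 + 28 + 31 + 30 = 151 days.
May 1–27, 2038: 27 days.
Residual: 178 days.
Total: 2004 days.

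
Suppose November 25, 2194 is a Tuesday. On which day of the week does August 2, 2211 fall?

Friday

From November 25, 2194 to November 25, 2210: 16 years, of which 3 contain a Feb 29 — 13×365 + 3×366 = 5843 days.
(2200 is not a leap year (divisible by 100 but not 400).)
November 2210: 30 − 25 = 5 days remain.
Then December (31), January (31), February 2211 (28), March (31), April (30), May (31), June (30), July (31): 31 + 31 + 28 + 31 + 30 + 31 + 30 + 31 = 243 days.
August 1–2, 2211: 2 days.
Residual: 250 days.
Total: 6093 days.
6093 mod 7 = 3, so 3 days after Tuesday is Friday.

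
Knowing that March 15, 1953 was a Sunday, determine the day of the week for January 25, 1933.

Wednesday

Count forward from the earlier date (January 25, 1933) to the later (March 15, 1953):
From January 25, 1933 to January 25, 1953: 20 years, of which 5 contain a Feb 29 — 15×365 + 5×366 = 7305 days.
January 1953: 31 − 25 = 6 days remain.
Then February 1953 (28): 28 days.
March 1–15, 1953: 15 days.
Residual: 49 days.
Total: 7354 days.
7354 mod 7 = 4, so 4 days before Sunday is Wednesday.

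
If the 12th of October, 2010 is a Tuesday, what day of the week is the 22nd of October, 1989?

Sunday

Count forward from the earlier date (October 22, 1989) to the later (October 12, 2010):
Day-of-year of October 22, 1989: 295.
Day-of-year of October 12, 2010: 285.
1989 has 365 days, so 365 − 295 = 70 days remain in 1989.
Full years 1990–2009: 15 common + 5 leap = 15×365 + 5×366 = 7305 days.
Total: 70 + 7305 + 285 = 7660 days.
7660 mod 7 = 2, so 2 days before Tuesday is Sunday.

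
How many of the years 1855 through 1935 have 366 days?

19

Years divisible by 4: 1856, 1860, …, 1932 — 20 in all.
Of these, 1900 is divisible by 100 but not 400, so not leap.
Leap years: 20 − 1 = 19.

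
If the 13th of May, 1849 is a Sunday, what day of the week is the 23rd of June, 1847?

Wednesday

Count forward from the earlier date (June 23, 1847) to the later (May 13, 1849):
Day-of-year of June 23, 1847: 174.
Day-of-year of May 13, 1849: 133.
1847 has 365 days, so 365 − 174 = 191 days remain in 1847.
Full years: 1848: 366. Sum = 366.
Total: 191 + 366 + 133 = 690 days.
690 mod 7 = 4, so 4 days before Sunday is Wednesday.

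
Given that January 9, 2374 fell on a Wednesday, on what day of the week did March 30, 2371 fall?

Tuesday

Count forward from the earlier date (March 30, 2371) to the later (January 9, 2374):
Day-of-year of March 30, 2371: 89.
Day-of-year of January 9, 2374: 9.
2371 has 365 days, so 365 − 89 = 276 days remain in 2371.
Full years: 2372: 366; 2373: 365. Sum = 731.
Total: 276 + 731 + 9 = 1016 days.
1016 mod 7 = 1, so 1 day before Wednesday is Tuesday.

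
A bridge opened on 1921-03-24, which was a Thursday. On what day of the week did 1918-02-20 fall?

Count forward from the earlier date (February 20, 1918) to the later (March 24, 1921):
Day-of-year of February 20, 1918: 51.
Day-of-year of March 24, 1921: 83.
1918 has 365 days, so 365 − 51 = 314 days remain in 1918.
Full years: 1919: 365; 1920: 366. Sum = 731.
Total: 314 + 731 + 83 = 1128 days.
1128 mod 7 = 1, so 1 day before Thursday is Wednesday.

Wednesday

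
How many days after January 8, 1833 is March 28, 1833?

January 1833: 31 − 8 = 23 days remain.
Then February 1833 (28): 28 days.
March 1–28, 1833: 28 days.
Total: 23 + 28 + 28 = 79 days.

79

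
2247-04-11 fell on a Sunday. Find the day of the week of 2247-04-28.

Within April 2247: 28 − 11 = 17 days.
17 mod 7 = 3, so 3 days after Sunday is Wednesday.

Wednesday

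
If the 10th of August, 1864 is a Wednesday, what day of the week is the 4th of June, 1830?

Count forward from the earlier date (June 4, 1830) to the later (August 10, 1864):
From June 4, 1830 to June 4, 1864: 34 years, of which 9 contain a Feb 29 — 25×365 + 9×366 = 12419 days.
June 1864: 30 − 4 = 26 days remain.
Then July (31): 31 days.
August 1–10, 1864: 10 days.
Residual: 67 days.
Total: 12486 days.
12486 mod 7 = 5, so 5 days before Wednesday is Friday.

Friday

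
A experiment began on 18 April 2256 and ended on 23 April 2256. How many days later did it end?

5

Within April 2256: 23 − 18 = 5 days.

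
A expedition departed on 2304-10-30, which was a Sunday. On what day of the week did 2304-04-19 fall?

Count forward from the earlier date (April 19, 2304) to the later (October 30, 2304):
April 2304: 30 − 19 = 11 days remain.
Then May (31), June (30), July (31), August (31), September (30): 31 + 30 + 31 + 31 + 30 = 153 days.
October 1–30, 2304: 30 days.
Total: 11 + 153 + 30 = 194 days.
194 mod 7 = 5, so 5 days before Sunday is Tuesday.

Tuesday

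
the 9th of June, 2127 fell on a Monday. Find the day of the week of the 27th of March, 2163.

Sunday

Day-of-year of June 9, 2127: 160.
Day-of-year of March 27, 2163: 86.
2127 has 365 days, so 365 − 160 = 205 days remain in 2127.
Full years 2128–2162: 26 common + 9 leap = 26×365 + 9×366 = 12784 days.
Total: 205 + 12784 + 86 = 13075 days.
13075 mod 7 = 6, so 6 days after Monday is Sunday.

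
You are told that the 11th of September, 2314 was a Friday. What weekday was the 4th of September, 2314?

Count forward from the earlier date (September 4, 2314) to the later (September 11, 2314):
Within September 2314: 11 − 4 = 7 days.
7 is a multiple of 7, so the 4th of September, 2314 falls on the same weekday: Friday.

Friday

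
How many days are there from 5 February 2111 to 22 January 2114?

Day-of-year of February 5, 2111: 36.
Day-of-year of January 22, 2114: 22.
2111 has 365 days, so 365 − 36 = 329 days remain in 2111.
Full years: 2112: 366; 2113: 365. Sum = 731.
Total: 329 + 731 + 22 = 1082 days.

1082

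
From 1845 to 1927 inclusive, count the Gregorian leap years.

19

Years divisible by 4: 1848, 1852, …, 1924 — 20 in all.
Of these, 1900 is divisible by 100 but not 400, so not leap.
Leap years: 20 − 1 = 19.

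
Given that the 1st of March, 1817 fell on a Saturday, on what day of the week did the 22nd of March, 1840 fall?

Sunday

Day-of-year of March 1, 1817: 60.
Day-of-year of March 22, 1840: 82.
1817 has 365 days, so 365 − 60 = 305 days remain in 1817.
Full years 1818–1839: 17 common + 5 leap = 17×365 + 5×366 = 8035 days.
Total: 305 + 8035 + 82 = 8422 days.
8422 mod 7 = 1, so 1 day after Saturday is Sunday.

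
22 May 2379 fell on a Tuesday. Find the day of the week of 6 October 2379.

May 2379: 31 − 22 = 9 days remain.
Then June (30), July (31), August (31), September (30): 30 + 31 + 31 + 30 = 122 days.
October 1–6, 2379: 6 days.
Total: 9 + 122 + 6 = 137 days.
137 mod 7 = 4, so 4 days after Tuesday is Saturday.

Saturday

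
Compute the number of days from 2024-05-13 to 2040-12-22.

From May 13, 2024 to May 13, 2040: 16 years, of which 4 contain a Feb 29 — 12×365 + 4×366 = 5844 days.
May 2040: 31 − 13 = 18 days remain.
Then June (30), July (31), August (31), September (30), October (31), November (30): 30 + 31 + 31 + 30 + 31 + 30 = 183 days.
December 1–22, 2040: 22 days.
Residual: 223 days.
Total: 6067 days.

6067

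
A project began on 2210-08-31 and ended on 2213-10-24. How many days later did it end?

1150

Day-of-year of August 31, 2210: 243.
Day-of-year of October 24, 2213: 297.
2210 has 365 days, so 365 − 243 = 122 days remain in 2210.
Full years: 2211: 365; 2212: 366. Sum = 731.
Total: 122 + 731 + 297 = 1150 days.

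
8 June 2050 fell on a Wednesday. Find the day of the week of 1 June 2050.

Wednesday

Count forward from the earlier date (June 1, 2050) to the later (June 8, 2050):
Within June 2050: 8 − 1 = 7 days.
7 is a multiple of 7, so 1 June 2050 falls on the same weekday: Wednesday.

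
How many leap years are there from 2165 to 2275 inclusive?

26

Years divisible by 4: 2168, 2172, …, 2272 — 27 in all.
Of these, 2200 is divisible by 100 but not 400, so not leap.
Leap years: 27 − 1 = 26.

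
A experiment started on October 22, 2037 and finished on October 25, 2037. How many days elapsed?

3

Within October 2037: 25 − 22 = 3 days.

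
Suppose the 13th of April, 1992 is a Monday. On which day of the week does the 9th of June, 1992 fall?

Tuesday

April 1992: 30 − 13 = 17 days remain.
Then May (31): 31 days.
June 1–9, 1992: 9 days.
Total: 17 + 31 + 9 = 57 days.
57 mod 7 = 1, so 1 day after Monday is Tuesday.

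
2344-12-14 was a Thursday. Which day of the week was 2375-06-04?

From December 14, 2344 to December 14, 2374: 30 years, of which 7 contain a Feb 29 — 23×365 + 7×366 = 10957 days.
December 2374: 31 − 14 = 17 days remain.
Then January (31), February 2375 (28), March (31), April (30), May (31): 31 + 28 + 31 + 30 + 31 = 151 days.
June 1–4, 2375: 4 days.
Residual: 172 days.
Total: 11129 days.
11129 mod 7 = 6, so 6 days after Thursday is Wednesday.

Wednesday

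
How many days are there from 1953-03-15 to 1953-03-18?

Within March 1953: 18 − 15 = 3 days.

3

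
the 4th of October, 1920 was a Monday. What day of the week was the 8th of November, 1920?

Monday

October 1920: 31 − 4 = 27 days remain.
November 1–8, 1920: 8 days.
Total: 27 + 8 = 35 days.
35 is a multiple of 7, so the 8th of November, 1920 falls on the same weekday: Monday.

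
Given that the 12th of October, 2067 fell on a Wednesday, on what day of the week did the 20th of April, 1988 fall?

Wednesday

Count forward from the earlier date (April 20, 1988) to the later (October 12, 2067):
Day-of-year of April 20, 1988: 111.
Day-of-year of October 12, 2067: 285.
1988 has 366 days, so 366 − 111 = 255 days remain in 1988.
Full years 1989–2066: 59 common + 19 leap = 59×365 + 19×366 = 28489 days.
Total: 255 + 28489 + 285 = 29029 days.
29029 is a multiple of 7, so the 20th of April, 1988 falls on the same weekday: Wednesday.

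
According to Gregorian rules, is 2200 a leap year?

No

2200 is not a leap year (divisible by 100 but not 400).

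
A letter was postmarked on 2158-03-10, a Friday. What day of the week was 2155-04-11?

Friday

Count forward from the earlier date (April 11, 2155) to the later (March 10, 2158):
April 11, 2155 → April 11, 2156: 366 days (2156 is a leap year).
April 11, 2156 → April 11, 2157: 365 days.
April 2157: 30 − 11 = 19 days remain.
Then 10 full months totalling 304 days.
March 1–10, 2158: 10 days.
Residual: 333 days.
Total: 1064 days.
1064 is a multiple of 7, so 2155-04-11 falls on the same weekday: Friday.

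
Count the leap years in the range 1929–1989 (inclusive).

Years divisible by 4: 1932, 1936, …, 1988 — 15 in all.
No century exceptions apply. Count: 15.

15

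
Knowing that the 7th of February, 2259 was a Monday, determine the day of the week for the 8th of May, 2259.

Sunday

February 2259: 28 − 7 = 21 days remain (2259 is not a leap year, so February has 28 days).
Then March (31), April (30): 31 + 30 = 61 days.
May 1–8, 2259: 8 days.
Total: 21 + 61 + 8 = 90 days.
90 mod 7 = 6, so 6 days after Monday is Sunday.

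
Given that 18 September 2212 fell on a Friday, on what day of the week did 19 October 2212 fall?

Monday

September 2212: 30 − 18 = 12 days remain.
October 1–19, 2212: 19 days.
Total: 12 + 19 = 31 days.
31 mod 7 = 3, so 3 days after Friday is Monday.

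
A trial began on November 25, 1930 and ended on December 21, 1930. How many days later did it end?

26

November 1930: 30 − 25 = 5 days remain.
December 1–21, 1930: 21 days.
Total: 5 + 21 = 26 days.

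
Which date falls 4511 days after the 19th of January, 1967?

the 27th of May, 1979

Count 4511 days after January 19, 1967:
From January 19, 1967 to January 19, 1979: 12 years, of which 3 contain a Feb 29 — 9×365 + 3×366 = 4383 days.
January 1979: 31 − 19 = 12 days remain.
Then February 1979 (28), March (31), April (30): 28 + 31 + 30 = 89 days.
May 1–27, 1979: 27 days.
Residual: 128 days.
Total: 4511 days.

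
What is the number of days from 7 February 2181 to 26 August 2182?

565

Day-of-year of February 7, 2181: 38.
Day-of-year of August 26, 2182: 238.
2181 has 365 days, so 365 − 38 = 327 days remain in 2181.
Total: 327 + 238 = 565 days.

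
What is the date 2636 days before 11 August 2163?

23 May 2156

Count 2636 days before August 11, 2163:
From May 23, 2156 to May 23, 2163: 7 years, of which 1 contains a Feb 29 — 6×365 + 1×366 = 2556 days.
May 2163: 31 − 23 = 8 days remain.
Then June (30), July (31): 30 + 31 = 61 days.
August 1–11, 2163: 11 days.
Residual: 80 days.
Total: 2636 days.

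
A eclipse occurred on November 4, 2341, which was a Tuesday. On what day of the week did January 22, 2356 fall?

Sunday

From November 4, 2341 to November 4, 2355: 14 years, of which 3 contain a Feb 29 — 11×365 + 3×366 = 5113 days.
November 2355: 30 − 4 = 26 days remain.
Then December (31): 31 days.
January 1–22, 2356: 22 days.
Residual: 79 days.
Total: 5192 days.
5192 mod 7 = 5, so 5 days after Tuesday is Sunday.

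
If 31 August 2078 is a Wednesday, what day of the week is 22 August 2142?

Wednesday

From August 31, 2078 to August 31, 2141: 63 years, of which 15 contain a Feb 29 — 48×365 + 15×366 = 23010 days.
(2100 is not a leap year (divisible by 100 but not 400).)
August 2141: 31 − 31 = 0 days remain.
Then 11 full months totalling 334 days.
August 1–22, 2142: 22 days.
Residual: 356 days.
Total: 23366 days.
23366 is a multiple of 7, so 22 August 2142 falls on the same weekday: Wednesday.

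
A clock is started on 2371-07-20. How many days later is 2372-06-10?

July 2371: 31 − 20 = 11 days remain.
Then 10 full months totalling 305 days.
June 1–10, 2372: 10 days.
Total: 11 + 305 + 10 = 326 days.

326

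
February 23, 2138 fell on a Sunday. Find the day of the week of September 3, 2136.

Count forward from the earlier date (September 3, 2136) to the later (February 23, 2138):
Day-of-year of September 3, 2136: 247.
Day-of-year of February 23, 2138: 54.
2136 has 366 days, so 366 − 247 = 119 days remain in 2136.
Full years: 2137: 365. Sum = 365.
Total: 119 + 365 + 54 = 538 days.
538 mod 7 = 6, so 6 days before Sunday is Monday.

Monday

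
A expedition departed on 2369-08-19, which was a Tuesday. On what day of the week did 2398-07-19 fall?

Day-of-year of August 19, 2369: 231.
Day-of-year of July 19, 2398: 200.
2369 has 365 days, so 365 − 231 = 134 days remain in 2369.
Full years 2370–2397: 21 common + 7 leap = 21×365 + 7×366 = 10227 days.
Total: 134 + 10227 + 200 = 10561 days.
10561 mod 7 = 5, so 5 days after Tuesday is Sunday.

Sunday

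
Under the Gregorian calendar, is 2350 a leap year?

2350 is not a leap year.

No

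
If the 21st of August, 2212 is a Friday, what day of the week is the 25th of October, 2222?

From August 21, 2212 to August 21, 2222: 10 years, of which 2 contain a Feb 29 — 8×365 + 2×366 = 3652 days.
August 2222: 31 − 21 = 10 days remain.
Then September (30): 30 days.
October 1–25, 2222: 25 days.
Residual: 65 days.
Total: 3717 days.
3717 is a multiple of 7, so the 25th of October, 2222 falls on the same weekday: Friday.

Friday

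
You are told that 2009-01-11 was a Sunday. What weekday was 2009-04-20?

January 2009: 31 − 11 = 20 days remain.
Then February 2009 (28), March (31): 28 + 31 = 59 days.
April 1–20, 2009: 20 days.
Total: 20 + 59 + 20 = 99 days.
99 mod 7 = 1, so 1 day after Sunday is Monday.

Monday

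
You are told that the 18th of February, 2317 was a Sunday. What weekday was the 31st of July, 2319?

February 2317: 28 − 18 = 10 days remain (2317 is not a leap year, so February has 28 days).
Then 28 full months totalling 852 days.
July 1–31, 2319: 31 days.
Total: 10 + 852 + 31 = 893 days.
893 mod 7 = 4, so 4 days after Sunday is Thursday.

Thursday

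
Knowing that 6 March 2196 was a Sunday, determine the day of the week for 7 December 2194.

Sunday

Count forward from the earlier date (December 7, 2194) to the later (March 6, 2196):
December 7, 2194 → December 7, 2195: 365 days.
December 2195: 31 − 7 = 24 days remain.
Then January (31), February 2196 (29): 31 + 29 = 60 days.
March 1–6, 2196: 6 days.
Residual: 90 days.
Total: 455 days.
455 is a multiple of 7, so 7 December 2194 falls on the same weekday: Sunday.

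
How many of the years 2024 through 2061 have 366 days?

10

Years divisible by 4 in [2024, 2061]: 2024, 2028, 2032, 2036, 2040, 2044, 2048, 2052, 2056, 2060.
No century exceptions apply. Count: 10.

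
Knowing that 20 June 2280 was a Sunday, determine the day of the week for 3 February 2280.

Count forward from the earlier date (February 3, 2280) to the later (June 20, 2280):
February 2280: 29 − 3 = 26 days remain (2280 is a leap year, so February has 29 days).
Then March (31), April (30), May (31): 31 + 30 + 31 = 92 days.
June 1–20, 2280: 20 days.
Total: 26 + 92 + 20 = 138 days.
138 mod 7 = 5, so 5 days before Sunday is Tuesday.

Tuesday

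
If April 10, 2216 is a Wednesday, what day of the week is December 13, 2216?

April 2216: 30 − 10 = 20 days remain.
Then May (31), June (30), July (31), August (31), September (30), October (31), November (30): 31 + 30 + 31 + 31 + 30 + 31 + 30 = 214 days.
December 1–13, 2216: 13 days.
Total: 20 + 214 + 13 = 247 days.
247 mod 7 = 2, so 2 days after Wednesday is Friday.

Friday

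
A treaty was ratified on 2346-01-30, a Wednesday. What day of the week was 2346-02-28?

January 2346: 31 − 30 = 1 day remains.
February 1–28, 2346: 28 days (2346 is not a leap year).
Total: 1 + 28 = 29 days.
29 mod 7 = 1, so 1 day after Wednesday is Thursday.

Thursday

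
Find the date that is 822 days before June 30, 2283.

March 30, 2281

Count 822 days before June 30, 2283:
March 2281: 31 − 30 = 1 day remains.
Then 26 full months totalling 791 days.
June 1–30, 2283: 30 days.
Total: 1 + 791 + 30 = 822 days.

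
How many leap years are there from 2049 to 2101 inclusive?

12

Years divisible by 4: 2052, 2056, …, 2100 — 13 in all.
Of these, 2100 is divisible by 100 but not 400, so not leap.
Leap years: 13 − 1 = 12.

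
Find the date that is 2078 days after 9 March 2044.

16 November 2049

Count 2078 days after March 9, 2044:
Day-of-year of March 9, 2044: 69.
Day-of-year of November 16, 2049: 320.
2044 has 366 days, so 366 − 69 = 297 days remain in 2044.
Full years: 2045: 365; 2046: 365; 2047: 365; 2048: 366. Sum = 1461.
Total: 297 + 1461 + 320 = 2078 days.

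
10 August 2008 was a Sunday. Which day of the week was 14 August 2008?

Thursday

Within August 2008: 14 − 10 = 4 days.
4 mod 7 = 4, so 4 days after Sunday is Thursday.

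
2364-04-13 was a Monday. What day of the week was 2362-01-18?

Thursday

Count forward from the earlier date (January 18, 2362) to the later (April 13, 2364):
Day-of-year of January 18, 2362: 18.
Day-of-year of April 13, 2364: 104.
2362 has 365 days, so 365 − 18 = 347 days remain in 2362.
Full years: 2363: 365. Sum = 365.
Total: 347 + 365 + 104 = 816 days.
816 mod 7 = 4, so 4 days before Monday is Thursday.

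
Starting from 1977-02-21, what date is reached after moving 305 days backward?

1976-04-22

Count 305 days before February 21, 1977:
April 1976: 30 − 22 = 8 days remain.
Then 9 full months totalling 276 days.
February 1–21, 1977: 21 days (1977 is not a leap year).
Residual: 305 days.
Total: 305 days.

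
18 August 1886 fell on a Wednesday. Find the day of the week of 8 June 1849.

Friday

Count forward from the earlier date (June 8, 1849) to the later (August 18, 1886):
Day-of-year of June 8, 1849: 159.
Day-of-year of August 18, 1886: 230.
1849 has 365 days, so 365 − 159 = 206 days remain in 1849.
Full years 1850–1885: 27 common + 9 leap = 27×365 + 9×366 = 13149 days.
Total: 206 + 13149 + 230 = 13585 days.
13585 mod 7 = 5, so 5 days before Wednesday is Friday.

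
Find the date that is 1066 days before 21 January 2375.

20 February 2372

Count 1066 days before January 21, 2375:
February 20, 2372 → February 20, 2373: 366 days (2372 is a leap year).
February 20, 2373 → February 20, 2374: 365 days.
February 2374: 28 − 20 = 8 days remain (2374 is not a leap year, so February has 28 days).
Then 10 full months totalling 306 days.
January 1–21, 2375: 21 days.
Residual: 335 days.
Total: 1066 days.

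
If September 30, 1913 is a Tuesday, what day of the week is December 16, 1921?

Day-of-year of September 30, 1913: 273.
Day-of-year of December 16, 1921: 350.
1913 has 365 days, so 365 − 273 = 92 days remain in 1913.
Full years 1914–1920: 5 common + 2 leap = 5×365 + 2×366 = 2557 days.
Total: 92 + 2557 + 350 = 2999 days.
2999 mod 7 = 3, so 3 days after Tuesday is Friday.

Friday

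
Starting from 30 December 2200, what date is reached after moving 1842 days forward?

15 January 2206

Count 1842 days after December 30, 2200:
December 30, 2200 → December 30, 2201: 365 days.
December 30, 2201 → December 30, 2202: 365 days.
December 30, 2202 → December 30, 2203: 365 days.
December 30, 2203 → December 30, 2204: 366 days (2204 is a leap year).
December 30, 2204 → December 30, 2205: 365 days.
December 2205: 31 − 30 = 1 day remains.
January 1–15, 2206: 15 days.
Residual: 16 days.
Total: 1842 days.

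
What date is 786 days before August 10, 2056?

June 16, 2054

Count 786 days before August 10, 2056:
June 16, 2054 → June 16, 2055: 365 days.
June 16, 2055 → June 16, 2056: 366 days (2056 is a leap year).
June 2056: 30 − 16 = 14 days remain.
Then July (31): 31 days.
August 1–10, 2056: 10 days.
Residual: 55 days.
Total: 786 days.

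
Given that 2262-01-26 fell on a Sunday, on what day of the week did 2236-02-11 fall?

Thursday

Count forward from the earlier date (February 11, 2236) to the later (January 26, 2262):
Day-of-year of February 11, 2236: 42.
Day-of-year of January 26, 2262: 26.
2236 has 366 days, so 366 − 42 = 324 days remain in 2236.
Full years 2237–2261: 19 common + 6 leap = 19×365 + 6×366 = 9131 days.
Total: 324 + 9131 + 26 = 9481 days.
9481 mod 7 = 3, so 3 days before Sunday is Thursday.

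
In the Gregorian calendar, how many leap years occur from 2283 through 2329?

Years divisible by 4 in [2283, 2329]: 2284, 2288, 2292, 2296, 2300, 2304, 2308, 2312, 2316, 2320, 2324, 2328.
Of these, 2300 is divisible by 100 but not 400, so not leap.
Leap years: 12 − 1 = 11.

11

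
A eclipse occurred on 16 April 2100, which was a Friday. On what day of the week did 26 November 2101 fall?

April 2100: 30 − 16 = 14 days remain.
Then 18 full months totalling 549 days.
November 1–26, 2101: 26 days.
Total: 14 + 549 + 26 = 589 days.
589 mod 7 = 1, so 1 day after Friday is Saturday.

Saturday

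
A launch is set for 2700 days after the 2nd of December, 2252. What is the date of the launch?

the 24th of April, 2260

Count 2700 days after December 2, 2252:
From December 2, 2252 to December 2, 2259: 7 years, of which 1 contains a Feb 29 — 6×365 + 1×366 = 2556 days.
December 2259: 31 − 2 = 29 days remain.
Then January (31), February 2260 (29), March (31): 31 + 29 + 31 = 91 days.
April 1–24, 2260: 24 days.
Residual: 144 days.
Total: 2700 days.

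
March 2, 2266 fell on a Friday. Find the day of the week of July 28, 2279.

Monday

Day-of-year of March 2, 2266: 61.
Day-of-year of July 28, 2279: 209.
2266 has 365 days, so 365 − 61 = 304 days remain in 2266.
Full years 2267–2278: 9 common + 3 leap = 9×365 + 3×366 = 4383 days.
Total: 304 + 4383 + 209 = 4896 days.
4896 mod 7 = 3, so 3 days after Friday is Monday.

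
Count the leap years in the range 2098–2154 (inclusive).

Years divisible by 4: 2100, 2104, …, 2152 — 14 in all.
Of these, 2100 is divisible by 100 but not 400, so not leap.
Leap years: 14 − 1 = 13.

13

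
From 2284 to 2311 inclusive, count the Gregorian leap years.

6

Years divisible by 4 in [2284, 2311]: 2284, 2288, 2292, 2296, 2300, 2304, 2308.
Of these, 2300 is divisible by 100 but not 400, so not leap.
Leap years: 7 − 1 = 6.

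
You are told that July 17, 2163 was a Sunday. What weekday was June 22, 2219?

Day-of-year of July 17, 2163: 198.
Day-of-year of June 22, 2219: 173.
2163 has 365 days, so 365 − 198 = 167 days remain in 2163.
Full years 2164–2218: 42 common + 13 leap = 42×365 + 13×366 = 20088 days.
Total: 167 + 20088 + 173 = 20428 days.
20428 mod 7 = 2, so 2 days after Sunday is Tuesday.

Tuesday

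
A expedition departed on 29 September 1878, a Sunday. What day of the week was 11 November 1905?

Saturday

From September 29, 1878 to September 29, 1905: 27 years, of which 6 contain a Feb 29 — 21×365 + 6×366 = 9861 days.
(1900 is not a leap year (divisible by 100 but not 400).)
September 1905: 30 − 29 = 1 day remains.
Then October (31): 31 days.
November 1–11, 1905: 11 days.
Residual: 43 days.
Total: 9904 days.
9904 mod 7 = 6, so 6 days after Sunday is Saturday.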